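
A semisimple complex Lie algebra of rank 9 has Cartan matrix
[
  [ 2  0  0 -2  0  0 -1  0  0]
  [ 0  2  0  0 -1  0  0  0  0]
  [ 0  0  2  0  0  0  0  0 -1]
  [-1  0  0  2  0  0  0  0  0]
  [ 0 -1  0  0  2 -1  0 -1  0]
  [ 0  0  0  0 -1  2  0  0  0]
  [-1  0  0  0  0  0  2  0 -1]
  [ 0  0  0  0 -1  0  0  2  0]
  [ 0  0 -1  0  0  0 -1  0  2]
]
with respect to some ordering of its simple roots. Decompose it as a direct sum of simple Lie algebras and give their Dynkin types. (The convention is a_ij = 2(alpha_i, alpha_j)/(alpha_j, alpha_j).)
The diagram associated to this matrix has two connected components: the simple roots {alpha_1, alpha_3, alpha_4, alpha_7, alpha_9} form a chain of 5 nodes with a double edge at one end; the terminal node there is the unique short simple root (B_5), and {alpha_2, alpha_5, alpha_6, alpha_8} form a chain of 2 nodes with a fork of two nodes at one end (D_4). A semisimple Lie algebra decomposes uniquely as the direct sum of simple ideals, one per connected component of its Dynkin diagram, so g ≅ B_5 ⊕ D_4 (dimension 55 + 28 = 83).

B_5 ⊕ D_4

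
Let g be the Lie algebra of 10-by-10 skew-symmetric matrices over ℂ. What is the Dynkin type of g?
This is so(10) with 10 even, which has dimension 10(10-1)/2 = 45 and rank 10/2 = 5. In the classification of classical Lie algebras, the orthogonal algebra so(2n) in an even number of variables has type D_n; here n = 5, so the Dynkin diagram is a chain of 3 nodes with a fork of two nodes at one end (D_5). Hence the type is D_5.

D_5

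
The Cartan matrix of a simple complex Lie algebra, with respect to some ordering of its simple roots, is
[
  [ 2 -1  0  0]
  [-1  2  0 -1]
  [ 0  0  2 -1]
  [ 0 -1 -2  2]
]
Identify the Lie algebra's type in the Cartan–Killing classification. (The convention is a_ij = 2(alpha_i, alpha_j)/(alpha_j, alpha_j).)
B_4

The matrix has rank 4 with 2's on the diagonal. Reading the off-diagonal entries as Dynkin edges (a single edge where a_ij = a_ji = -1; a double or triple edge where a_ij * a_ji = 2 or 3), the diagram is a chain of 4 nodes with a double edge at one end; the terminal node there is the unique short simple root (B_4). One simple-root ordering that puts it in standard form is (alpha_1, alpha_2, alpha_4, alpha_3). So the algebra is type B_4, i.e. so(9).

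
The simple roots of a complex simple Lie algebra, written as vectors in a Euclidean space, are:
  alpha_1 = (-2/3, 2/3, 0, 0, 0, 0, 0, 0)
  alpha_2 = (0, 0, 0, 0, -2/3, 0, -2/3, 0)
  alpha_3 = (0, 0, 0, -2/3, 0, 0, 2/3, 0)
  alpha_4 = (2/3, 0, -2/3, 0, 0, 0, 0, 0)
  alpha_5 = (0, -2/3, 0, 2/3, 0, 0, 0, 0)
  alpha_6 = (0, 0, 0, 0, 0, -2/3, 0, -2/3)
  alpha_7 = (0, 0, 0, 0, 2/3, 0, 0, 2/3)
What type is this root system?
type A_7

Compute the Cartan integers a_ij = 2(alpha_i, alpha_j)/(alpha_j, alpha_j); the resulting 7x7 Cartan matrix is
[[2, 0, 0, -1, -1, 0, 0], [0, 2, -1, 0, 0, 0, -1], [0, -1, 2, 0, -1, 0, 0], [-1, 0, 0, 2, 0, 0, 0], [-1, 0, -1, 0, 2, 0, 0], [0, 0, 0, 0, 0, 2, -1], [0, -1, 0, 0, 0, -1, 2]].
All simple roots have the same length, so the diagram is simply laced. The associated Dynkin diagram is a chain of 7 nodes with single edges (A_7), so the type is A_7 (the algebra sl(8)).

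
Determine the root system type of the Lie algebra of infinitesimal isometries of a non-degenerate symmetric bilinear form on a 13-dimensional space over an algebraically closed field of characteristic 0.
B_6 (so(13))

This is so(13) with 13 odd, which has dimension 13(13-1)/2 = 78 and rank (13-1)/2 = 6. In the classification of classical Lie algebras, the orthogonal algebra so(2n+1) in an odd number of variables has type B_n; here n = 6, so the Dynkin diagram is a chain of 6 nodes with a double edge at one end; the terminal node there is the unique short simple root (B_6). Hence the type is B_6.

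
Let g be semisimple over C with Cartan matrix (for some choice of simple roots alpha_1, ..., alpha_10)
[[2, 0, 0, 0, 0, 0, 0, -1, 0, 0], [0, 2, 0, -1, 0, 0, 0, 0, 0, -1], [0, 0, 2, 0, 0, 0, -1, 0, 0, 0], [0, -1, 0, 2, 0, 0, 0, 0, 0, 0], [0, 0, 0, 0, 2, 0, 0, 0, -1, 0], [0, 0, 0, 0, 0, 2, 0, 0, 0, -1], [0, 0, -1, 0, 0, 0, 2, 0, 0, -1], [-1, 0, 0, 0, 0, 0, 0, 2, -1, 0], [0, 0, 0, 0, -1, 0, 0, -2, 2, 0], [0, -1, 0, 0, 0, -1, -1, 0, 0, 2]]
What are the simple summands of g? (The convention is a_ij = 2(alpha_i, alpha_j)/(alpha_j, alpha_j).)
The diagram associated to this matrix has two connected components: the simple roots {alpha_2, alpha_3, alpha_4, alpha_6, alpha_7, alpha_10} form a chain of 5 nodes with one extra node attached to the third node from one end (E_6), and {alpha_1, alpha_5, alpha_8, alpha_9} form a chain of 4 nodes with a double edge between the middle two (F_4). A semisimple Lie algebra decomposes uniquely as the direct sum of simple ideals, one per connected component of its Dynkin diagram, so g ≅ E_6 ⊕ F_4 (dimension 78 + 52 = 130).

E_6 + F_4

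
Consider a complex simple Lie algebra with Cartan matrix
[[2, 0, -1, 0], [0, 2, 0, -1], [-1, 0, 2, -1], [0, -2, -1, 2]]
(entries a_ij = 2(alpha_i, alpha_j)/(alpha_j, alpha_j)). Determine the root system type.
The matrix has rank 4 with 2's on the diagonal. Reading the off-diagonal entries as Dynkin edges (a single edge where a_ij = a_ji = -1; a double or triple edge where a_ij * a_ji = 2 or 3), the diagram is a chain of 4 nodes with a double edge at one end; the terminal node there is the unique short simple root (B_4). One simple-root ordering that puts it in standard form is (alpha_1, alpha_3, alpha_4, alpha_2). So the algebra is type B_4, i.e. so(9).

B_4 (so(9))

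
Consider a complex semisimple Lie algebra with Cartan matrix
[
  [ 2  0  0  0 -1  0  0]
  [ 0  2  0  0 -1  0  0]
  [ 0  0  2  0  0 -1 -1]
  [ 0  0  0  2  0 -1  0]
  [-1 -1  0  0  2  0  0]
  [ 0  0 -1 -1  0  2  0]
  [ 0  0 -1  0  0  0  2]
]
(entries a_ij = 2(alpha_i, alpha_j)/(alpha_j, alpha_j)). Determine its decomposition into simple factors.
A3 ⊕ A4

The diagram associated to this matrix has two connected components: the simple roots {alpha_1, alpha_2, alpha_5} form a chain of 3 nodes with single edges (A_3), and {alpha_3, alpha_4, alpha_6, alpha_7} form a chain of 4 nodes with single edges (A_4). A semisimple Lie algebra decomposes uniquely as the direct sum of simple ideals, one per connected component of its Dynkin diagram, so g ≅ A_3 ⊕ A_4 (dimension 15 + 24 = 39).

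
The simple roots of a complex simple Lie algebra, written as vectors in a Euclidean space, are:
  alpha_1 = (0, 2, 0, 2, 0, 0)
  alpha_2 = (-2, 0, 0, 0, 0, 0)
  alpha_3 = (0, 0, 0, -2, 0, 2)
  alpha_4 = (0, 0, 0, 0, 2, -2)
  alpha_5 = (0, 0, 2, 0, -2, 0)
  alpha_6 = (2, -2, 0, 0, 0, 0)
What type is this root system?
type B_6

Compute the Cartan integers a_ij = 2(alpha_i, alpha_j)/(alpha_j, alpha_j); the resulting 6x6 Cartan matrix is
[[2, 0, -1, 0, 0, -1], [0, 2, 0, 0, 0, -1], [-1, 0, 2, -1, 0, 0], [0, 0, -1, 2, -1, 0], [0, 0, 0, -1, 2, 0], [-1, -2, 0, 0, 0, 2]].
The roots have two lengths (squared-length ratio 2:1); the short ones are alpha_{2}. The associated Dynkin diagram is a chain of 6 nodes with a double edge at one end; the terminal node there is the unique short simple root (B_6), so the type is B_6 (the algebra so(13)).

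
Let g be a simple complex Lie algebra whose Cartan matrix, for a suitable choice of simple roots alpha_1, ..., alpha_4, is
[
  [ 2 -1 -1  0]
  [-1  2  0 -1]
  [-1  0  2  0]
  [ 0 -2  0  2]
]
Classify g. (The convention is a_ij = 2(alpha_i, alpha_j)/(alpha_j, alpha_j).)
The matrix has rank 4 with 2's on the diagonal. Reading the off-diagonal entries as Dynkin edges (a single edge where a_ij = a_ji = -1; a double or triple edge where a_ij * a_ji = 2 or 3), the diagram is a chain of 4 nodes with a double edge at one end; the terminal node there is the unique long simple root (C_4). One simple-root ordering that puts it in standard form is (alpha_3, alpha_1, alpha_2, alpha_4). So the algebra is type C_4, i.e. sp(8).

C_4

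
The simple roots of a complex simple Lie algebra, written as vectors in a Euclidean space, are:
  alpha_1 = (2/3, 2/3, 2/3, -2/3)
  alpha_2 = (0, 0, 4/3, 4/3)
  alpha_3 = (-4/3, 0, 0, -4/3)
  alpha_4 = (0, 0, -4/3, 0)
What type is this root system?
F_4

Compute the Cartan integers a_ij = 2(alpha_i, alpha_j)/(alpha_j, alpha_j); the resulting 4x4 Cartan matrix is
[[2, 0, 0, -1], [0, 2, -1, -2], [0, -1, 2, 0], [-1, -1, 0, 2]].
The roots have two lengths (squared-length ratio 2:1); the short ones are alpha_{1,4}. The associated Dynkin diagram is a chain of 4 nodes with a double edge between the middle two (F_4), so the type is F_4.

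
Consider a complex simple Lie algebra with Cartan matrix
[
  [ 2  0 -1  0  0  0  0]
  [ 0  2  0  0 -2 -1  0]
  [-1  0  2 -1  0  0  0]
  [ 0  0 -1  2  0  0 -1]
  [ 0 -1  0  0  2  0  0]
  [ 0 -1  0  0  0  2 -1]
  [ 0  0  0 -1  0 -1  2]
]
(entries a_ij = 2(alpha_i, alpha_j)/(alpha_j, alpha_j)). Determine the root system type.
B7

The matrix has rank 7 with 2's on the diagonal. Reading the off-diagonal entries as Dynkin edges (a single edge where a_ij = a_ji = -1; a double or triple edge where a_ij * a_ji = 2 or 3), the diagram is a chain of 7 nodes with a double edge at one end; the terminal node there is the unique short simple root (B_7). One simple-root ordering that puts it in standard form is (alpha_1, alpha_3, alpha_4, alpha_7, alpha_6, alpha_2, alpha_5). So the algebra is type B_7, i.e. so(15).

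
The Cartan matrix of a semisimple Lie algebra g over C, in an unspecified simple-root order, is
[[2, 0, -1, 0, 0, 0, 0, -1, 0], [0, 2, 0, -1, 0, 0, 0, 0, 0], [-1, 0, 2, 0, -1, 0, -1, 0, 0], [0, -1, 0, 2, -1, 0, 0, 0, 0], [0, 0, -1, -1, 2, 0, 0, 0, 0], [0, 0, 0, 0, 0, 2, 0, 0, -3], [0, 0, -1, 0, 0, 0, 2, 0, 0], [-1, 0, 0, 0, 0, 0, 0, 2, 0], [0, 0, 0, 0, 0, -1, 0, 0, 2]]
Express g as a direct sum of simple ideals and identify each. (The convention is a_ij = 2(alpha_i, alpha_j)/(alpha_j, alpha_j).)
E7 + G2

The diagram associated to this matrix has two connected components: the simple roots {alpha_1, alpha_2, alpha_3, alpha_4, alpha_5, alpha_7, alpha_8} form a chain of 6 nodes with one extra node attached to the third node from one end (E_7), and {alpha_6, alpha_9} form two nodes joined by a triple edge (G_2). A semisimple Lie algebra decomposes uniquely as the direct sum of simple ideals, one per connected component of its Dynkin diagram, so g ≅ E_7 ⊕ G_2 (dimension 133 + 14 = 147).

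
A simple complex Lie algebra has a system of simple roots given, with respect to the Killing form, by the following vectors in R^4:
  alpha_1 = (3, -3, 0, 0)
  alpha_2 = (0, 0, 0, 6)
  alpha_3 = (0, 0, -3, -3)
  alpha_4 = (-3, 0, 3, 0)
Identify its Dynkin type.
C_4 (sp(8))

Compute the Cartan integers a_ij = 2(alpha_i, alpha_j)/(alpha_j, alpha_j); the resulting 4x4 Cartan matrix is
[[2, 0, 0, -1], [0, 2, -2, 0], [0, -1, 2, -1], [-1, 0, -1, 2]].
The roots have two lengths (squared-length ratio 2:1); the short ones are alpha_{1,3,4}. The associated Dynkin diagram is a chain of 4 nodes with a double edge at one end; the terminal node there is the unique long simple root (C_4), so the type is C_4 (the algebra sp(8)).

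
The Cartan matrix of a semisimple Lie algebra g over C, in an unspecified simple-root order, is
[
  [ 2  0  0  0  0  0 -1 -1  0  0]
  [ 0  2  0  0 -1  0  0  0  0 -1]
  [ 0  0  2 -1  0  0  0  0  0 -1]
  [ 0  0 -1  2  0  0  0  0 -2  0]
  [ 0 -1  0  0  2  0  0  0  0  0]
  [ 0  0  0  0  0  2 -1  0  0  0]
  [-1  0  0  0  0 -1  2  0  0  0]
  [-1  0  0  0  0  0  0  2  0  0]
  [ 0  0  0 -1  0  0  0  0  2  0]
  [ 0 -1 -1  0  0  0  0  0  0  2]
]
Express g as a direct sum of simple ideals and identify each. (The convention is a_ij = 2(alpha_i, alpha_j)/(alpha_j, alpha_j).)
The diagram associated to this matrix has two connected components: the simple roots {alpha_1, alpha_6, alpha_7, alpha_8} form a chain of 4 nodes with single edges (A_4), and {alpha_2, alpha_3, alpha_4, alpha_5, alpha_9, alpha_10} form a chain of 6 nodes with a double edge at one end; the terminal node there is the unique short simple root (B_6). A semisimple Lie algebra decomposes uniquely as the direct sum of simple ideals, one per connected component of its Dynkin diagram, so g ≅ A_4 ⊕ B_6 (dimension 24 + 78 = 102).

A4 ⊕ B6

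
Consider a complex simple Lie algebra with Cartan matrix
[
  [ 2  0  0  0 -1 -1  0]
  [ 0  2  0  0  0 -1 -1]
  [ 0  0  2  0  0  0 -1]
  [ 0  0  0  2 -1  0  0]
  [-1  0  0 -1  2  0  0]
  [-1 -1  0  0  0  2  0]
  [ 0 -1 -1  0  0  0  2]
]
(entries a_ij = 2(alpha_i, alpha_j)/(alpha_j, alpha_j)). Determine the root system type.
The matrix has rank 7 with 2's on the diagonal. Reading the off-diagonal entries as Dynkin edges (a single edge where a_ij = a_ji = -1; a double or triple edge where a_ij * a_ji = 2 or 3), the diagram is a chain of 7 nodes with single edges (A_7). One simple-root ordering that puts it in standard form is (alpha_3, alpha_7, alpha_2, alpha_6, alpha_1, alpha_5, alpha_4). So the algebra is type A_7, i.e. sl(8).

A_7 (sl(8))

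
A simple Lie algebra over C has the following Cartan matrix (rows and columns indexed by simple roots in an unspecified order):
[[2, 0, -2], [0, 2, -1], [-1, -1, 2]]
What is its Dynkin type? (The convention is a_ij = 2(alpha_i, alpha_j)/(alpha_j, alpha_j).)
The matrix has rank 3 with 2's on the diagonal. Reading the off-diagonal entries as Dynkin edges (a single edge where a_ij = a_ji = -1; a double or triple edge where a_ij * a_ji = 2 or 3), the diagram is a chain of 3 nodes with a double edge at one end; the terminal node there is the unique long simple root (C_3). One simple-root ordering that puts it in standard form is (alpha_2, alpha_3, alpha_1). So the algebra is type C_3, i.e. sp(6).

C3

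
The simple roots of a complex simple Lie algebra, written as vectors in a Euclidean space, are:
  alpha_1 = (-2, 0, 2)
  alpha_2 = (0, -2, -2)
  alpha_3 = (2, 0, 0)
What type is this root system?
B3

Compute the Cartan integers a_ij = 2(alpha_i, alpha_j)/(alpha_j, alpha_j); the resulting 3x3 Cartan matrix is
[[2, -1, -2], [-1, 2, 0], [-1, 0, 2]].
The roots have two lengths (squared-length ratio 2:1); the short ones are alpha_{3}. The associated Dynkin diagram is a chain of 3 nodes with a double edge at one end; the terminal node there is the unique short simple root (B_3), so the type is B_3 (the algebra so(7)).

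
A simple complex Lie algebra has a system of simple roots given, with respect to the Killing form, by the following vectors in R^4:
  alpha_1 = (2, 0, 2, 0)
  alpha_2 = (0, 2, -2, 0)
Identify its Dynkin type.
Compute the Cartan integers a_ij = 2(alpha_i, alpha_j)/(alpha_j, alpha_j); the resulting 2x2 Cartan matrix is
[[2, -1], [-1, 2]].
All simple roots have the same length, so the diagram is simply laced. The associated Dynkin diagram is a chain of 2 nodes with single edges (A_2), so the type is A_2 (the algebra sl(3)).

type A_2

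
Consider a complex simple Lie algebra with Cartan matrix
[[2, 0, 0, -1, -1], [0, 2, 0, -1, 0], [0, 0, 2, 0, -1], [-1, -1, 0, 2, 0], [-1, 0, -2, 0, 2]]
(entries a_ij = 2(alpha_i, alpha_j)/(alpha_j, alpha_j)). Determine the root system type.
The matrix has rank 5 with 2's on the diagonal. Reading the off-diagonal entries as Dynkin edges (a single edge where a_ij = a_ji = -1; a double or triple edge where a_ij * a_ji = 2 or 3), the diagram is a chain of 5 nodes with a double edge at one end; the terminal node there is the unique short simple root (B_5). One simple-root ordering that puts it in standard form is (alpha_2, alpha_4, alpha_1, alpha_5, alpha_3). So the algebra is type B_5, i.e. so(11).

B5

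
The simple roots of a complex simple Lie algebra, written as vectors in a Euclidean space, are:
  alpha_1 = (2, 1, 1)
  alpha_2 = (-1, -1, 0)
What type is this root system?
Compute the Cartan integers a_ij = 2(alpha_i, alpha_j)/(alpha_j, alpha_j); the resulting 2x2 Cartan matrix is
[[2, -3], [-1, 2]].
The roots have two lengths (squared-length ratio 3:1); the short ones are alpha_{2}. The associated Dynkin diagram is two nodes joined by a triple edge (G_2), so the type is G_2.

G_2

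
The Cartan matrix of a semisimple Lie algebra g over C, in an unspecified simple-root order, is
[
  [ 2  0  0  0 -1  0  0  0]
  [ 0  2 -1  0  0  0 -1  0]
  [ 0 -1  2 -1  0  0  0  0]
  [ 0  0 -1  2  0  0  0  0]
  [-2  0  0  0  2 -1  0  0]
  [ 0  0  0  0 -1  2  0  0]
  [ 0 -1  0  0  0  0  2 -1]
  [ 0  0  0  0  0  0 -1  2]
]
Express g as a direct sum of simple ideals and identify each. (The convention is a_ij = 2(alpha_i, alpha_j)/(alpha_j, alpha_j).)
The diagram associated to this matrix has two connected components: the simple roots {alpha_2, alpha_3, alpha_4, alpha_7, alpha_8} form a chain of 5 nodes with single edges (A_5), and {alpha_1, alpha_5, alpha_6} form a chain of 3 nodes with a double edge at one end; the terminal node there is the unique short simple root (B_3). A semisimple Lie algebra decomposes uniquely as the direct sum of simple ideals, one per connected component of its Dynkin diagram, so g ≅ A_5 ⊕ B_3 (dimension 35 + 21 = 56).

A5 ⊕ B3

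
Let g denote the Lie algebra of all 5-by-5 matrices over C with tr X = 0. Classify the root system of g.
A_4

This is sl(5), which has dimension 5^2 - 1 = 24 and rank 5 - 1 = 4 (a Cartan subalgebra is the diagonal traceless matrices). In the classification of classical Lie algebras, the special linear algebra sl(n+1) has type A_n; here n = 4, so the Dynkin diagram is a chain of 4 nodes with single edges (A_4). Hence the type is A_4.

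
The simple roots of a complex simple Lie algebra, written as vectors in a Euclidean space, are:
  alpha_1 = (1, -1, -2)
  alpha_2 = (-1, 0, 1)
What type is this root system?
Compute the Cartan integers a_ij = 2(alpha_i, alpha_j)/(alpha_j, alpha_j); the resulting 2x2 Cartan matrix is
[[2, -3], [-1, 2]].
The roots have two lengths (squared-length ratio 3:1); the short ones are alpha_{2}. The associated Dynkin diagram is two nodes joined by a triple edge (G_2), so the type is G_2.

G2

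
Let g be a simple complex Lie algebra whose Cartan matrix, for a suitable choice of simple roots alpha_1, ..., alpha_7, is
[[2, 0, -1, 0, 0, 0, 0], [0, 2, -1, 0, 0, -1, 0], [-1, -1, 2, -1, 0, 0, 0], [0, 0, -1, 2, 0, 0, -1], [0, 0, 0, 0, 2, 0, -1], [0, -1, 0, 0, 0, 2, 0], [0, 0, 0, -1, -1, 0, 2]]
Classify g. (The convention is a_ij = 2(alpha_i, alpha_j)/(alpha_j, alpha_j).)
E7

The matrix has rank 7 with 2's on the diagonal. Reading the off-diagonal entries as Dynkin edges (a single edge where a_ij = a_ji = -1; a double or triple edge where a_ij * a_ji = 2 or 3), the diagram is a chain of 6 nodes with one extra node attached to the third node from one end (E_7). One simple-root ordering that puts it in standard form is (alpha_6, alpha_1, alpha_2, alpha_3, alpha_4, alpha_7, alpha_5). So the algebra is type E_7.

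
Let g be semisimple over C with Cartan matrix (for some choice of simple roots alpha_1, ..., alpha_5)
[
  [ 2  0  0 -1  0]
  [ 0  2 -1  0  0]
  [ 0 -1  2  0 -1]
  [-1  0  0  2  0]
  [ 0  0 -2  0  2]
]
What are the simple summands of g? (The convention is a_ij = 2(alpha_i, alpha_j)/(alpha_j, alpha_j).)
The diagram associated to this matrix has two connected components: the simple roots {alpha_1, alpha_4} form a chain of 2 nodes with single edges (A_2), and {alpha_2, alpha_3, alpha_5} form a chain of 3 nodes with a double edge at one end; the terminal node there is the unique long simple root (C_3). A semisimple Lie algebra decomposes uniquely as the direct sum of simple ideals, one per connected component of its Dynkin diagram, so g ≅ A_2 ⊕ C_3 (dimension 8 + 21 = 29).

type A_2 ⊕ type C_3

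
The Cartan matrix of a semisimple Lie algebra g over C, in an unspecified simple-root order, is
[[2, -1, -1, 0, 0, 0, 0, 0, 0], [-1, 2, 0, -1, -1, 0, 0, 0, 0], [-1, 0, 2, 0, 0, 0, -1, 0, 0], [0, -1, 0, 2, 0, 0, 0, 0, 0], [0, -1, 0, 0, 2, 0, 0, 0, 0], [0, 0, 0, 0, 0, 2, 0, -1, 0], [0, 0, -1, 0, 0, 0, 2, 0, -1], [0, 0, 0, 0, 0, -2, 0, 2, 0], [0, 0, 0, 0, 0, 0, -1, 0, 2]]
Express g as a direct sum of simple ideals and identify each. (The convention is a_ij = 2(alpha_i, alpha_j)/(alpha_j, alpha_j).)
type B_2 ⊕ type D_7

The diagram associated to this matrix has two connected components: the simple roots {alpha_6, alpha_8} form a chain of 2 nodes with a double edge at one end; the terminal node there is the unique short simple root (B_2), and {alpha_1, alpha_2, alpha_3, alpha_4, alpha_5, alpha_7, alpha_9} form a chain of 5 nodes with a fork of two nodes at one end (D_7). A semisimple Lie algebra decomposes uniquely as the direct sum of simple ideals, one per connected component of its Dynkin diagram, so g ≅ B_2 ⊕ D_7 (dimension 10 + 91 = 101).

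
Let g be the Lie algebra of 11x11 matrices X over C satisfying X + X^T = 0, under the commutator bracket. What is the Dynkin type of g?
B_5

This is so(11) with 11 odd, which has dimension 11(11-1)/2 = 55 and rank (11-1)/2 = 5. In the classification of classical Lie algebras, the orthogonal algebra so(2n+1) in an odd number of variables has type B_n; here n = 5, so the Dynkin diagram is a chain of 5 nodes with a double edge at one end; the terminal node there is the unique short simple root (B_5). Hence the type is B_5.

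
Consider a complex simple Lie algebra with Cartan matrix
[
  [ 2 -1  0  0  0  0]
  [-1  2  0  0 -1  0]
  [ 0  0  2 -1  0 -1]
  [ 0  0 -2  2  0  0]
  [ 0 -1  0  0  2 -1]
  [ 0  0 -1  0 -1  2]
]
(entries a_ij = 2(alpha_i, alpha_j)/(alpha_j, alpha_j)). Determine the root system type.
The matrix has rank 6 with 2's on the diagonal. Reading the off-diagonal entries as Dynkin edges (a single edge where a_ij = a_ji = -1; a double or triple edge where a_ij * a_ji = 2 or 3), the diagram is a chain of 6 nodes with a double edge at one end; the terminal node there is the unique long simple root (C_6). One simple-root ordering that puts it in standard form is (alpha_1, alpha_2, alpha_5, alpha_6, alpha_3, alpha_4). So the algebra is type C_6, i.e. sp(12).

C6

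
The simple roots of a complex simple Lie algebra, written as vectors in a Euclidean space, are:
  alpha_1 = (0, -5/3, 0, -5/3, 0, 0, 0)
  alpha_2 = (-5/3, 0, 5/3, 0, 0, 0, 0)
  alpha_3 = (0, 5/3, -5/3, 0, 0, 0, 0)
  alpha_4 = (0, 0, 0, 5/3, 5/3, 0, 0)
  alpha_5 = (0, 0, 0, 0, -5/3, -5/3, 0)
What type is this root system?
Compute the Cartan integers a_ij = 2(alpha_i, alpha_j)/(alpha_j, alpha_j); the resulting 5x5 Cartan matrix is
[[2, 0, -1, -1, 0], [0, 2, -1, 0, 0], [-1, -1, 2, 0, 0], [-1, 0, 0, 2, -1], [0, 0, 0, -1, 2]].
All simple roots have the same length, so the diagram is simply laced. The associated Dynkin diagram is a chain of 5 nodes with single edges (A_5), so the type is A_5 (the algebra sl(6)).

A5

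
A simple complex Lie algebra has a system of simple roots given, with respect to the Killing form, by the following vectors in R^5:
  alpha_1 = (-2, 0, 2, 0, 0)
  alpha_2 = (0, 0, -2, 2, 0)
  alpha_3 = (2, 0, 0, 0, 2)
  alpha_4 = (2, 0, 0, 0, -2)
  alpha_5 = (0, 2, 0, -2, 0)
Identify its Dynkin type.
Compute the Cartan integers a_ij = 2(alpha_i, alpha_j)/(alpha_j, alpha_j); the resulting 5x5 Cartan matrix is
[[2, -1, -1, -1, 0], [-1, 2, 0, 0, -1], [-1, 0, 2, 0, 0], [-1, 0, 0, 2, 0], [0, -1, 0, 0, 2]].
All simple roots have the same length, so the diagram is simply laced. The associated Dynkin diagram is a chain of 3 nodes with a fork of two nodes at one end (D_5), so the type is D_5 (the algebra so(10)).

D_5 (so(10))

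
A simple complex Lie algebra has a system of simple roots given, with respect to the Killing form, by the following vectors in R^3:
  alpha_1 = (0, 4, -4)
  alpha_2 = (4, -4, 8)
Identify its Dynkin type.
Compute the Cartan integers a_ij = 2(alpha_i, alpha_j)/(alpha_j, alpha_j); the resulting 2x2 Cartan matrix is
[[2, -1], [-3, 2]].
The roots have two lengths (squared-length ratio 3:1); the short ones are alpha_{1}. The associated Dynkin diagram is two nodes joined by a triple edge (G_2), so the type is G_2.

type G_2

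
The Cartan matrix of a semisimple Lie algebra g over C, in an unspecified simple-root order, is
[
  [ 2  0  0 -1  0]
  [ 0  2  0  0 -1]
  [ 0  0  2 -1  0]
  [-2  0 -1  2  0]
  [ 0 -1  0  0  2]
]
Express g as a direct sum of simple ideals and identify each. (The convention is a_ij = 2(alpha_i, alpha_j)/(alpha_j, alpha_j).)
The diagram associated to this matrix has two connected components: the simple roots {alpha_2, alpha_5} form a chain of 2 nodes with single edges (A_2), and {alpha_1, alpha_3, alpha_4} form a chain of 3 nodes with a double edge at one end; the terminal node there is the unique short simple root (B_3). A semisimple Lie algebra decomposes uniquely as the direct sum of simple ideals, one per connected component of its Dynkin diagram, so g ≅ A_2 ⊕ B_3 (dimension 8 + 21 = 29).

A_2 (sl(3)) + B_3 (so(7))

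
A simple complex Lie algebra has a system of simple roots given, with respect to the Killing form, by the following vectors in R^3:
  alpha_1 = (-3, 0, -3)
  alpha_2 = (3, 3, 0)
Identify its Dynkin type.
A_2 (sl(3))

Compute the Cartan integers a_ij = 2(alpha_i, alpha_j)/(alpha_j, alpha_j); the resulting 2x2 Cartan matrix is
[[2, -1], [-1, 2]].
All simple roots have the same length, so the diagram is simply laced. The associated Dynkin diagram is a chain of 2 nodes with single edges (A_2), so the type is A_2 (the algebra sl(3)).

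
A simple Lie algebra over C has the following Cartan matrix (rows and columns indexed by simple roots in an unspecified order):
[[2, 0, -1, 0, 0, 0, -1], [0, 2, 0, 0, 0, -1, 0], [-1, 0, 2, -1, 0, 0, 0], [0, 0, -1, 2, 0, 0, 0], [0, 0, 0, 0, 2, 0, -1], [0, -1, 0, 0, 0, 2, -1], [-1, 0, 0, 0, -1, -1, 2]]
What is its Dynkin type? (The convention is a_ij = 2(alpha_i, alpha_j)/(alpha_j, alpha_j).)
The matrix has rank 7 with 2's on the diagonal. Reading the off-diagonal entries as Dynkin edges (a single edge where a_ij = a_ji = -1; a double or triple edge where a_ij * a_ji = 2 or 3), the diagram is a chain of 6 nodes with one extra node attached to the third node from one end (E_7). One simple-root ordering that puts it in standard form is (alpha_2, alpha_5, alpha_6, alpha_7, alpha_1, alpha_3, alpha_4). So the algebra is type E_7.

type E_7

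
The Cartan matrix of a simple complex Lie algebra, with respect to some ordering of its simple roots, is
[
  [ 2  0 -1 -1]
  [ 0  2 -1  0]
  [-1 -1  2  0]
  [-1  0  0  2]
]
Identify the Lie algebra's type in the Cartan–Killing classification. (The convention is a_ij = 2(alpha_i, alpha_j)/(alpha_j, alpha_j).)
A_4 (sl(5))

The matrix has rank 4 with 2's on the diagonal. Reading the off-diagonal entries as Dynkin edges (a single edge where a_ij = a_ji = -1; a double or triple edge where a_ij * a_ji = 2 or 3), the diagram is a chain of 4 nodes with single edges (A_4). One simple-root ordering that puts it in standard form is (alpha_4, alpha_1, alpha_3, alpha_2). So the algebra is type A_4, i.e. sl(5).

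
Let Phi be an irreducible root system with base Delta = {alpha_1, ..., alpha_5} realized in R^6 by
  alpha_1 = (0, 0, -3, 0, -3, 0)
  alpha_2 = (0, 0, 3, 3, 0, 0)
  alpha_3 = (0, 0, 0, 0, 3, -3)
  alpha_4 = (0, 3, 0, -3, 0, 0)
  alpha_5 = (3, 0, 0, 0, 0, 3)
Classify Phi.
A_5

Compute the Cartan integers a_ij = 2(alpha_i, alpha_j)/(alpha_j, alpha_j); the resulting 5x5 Cartan matrix is
[[2, -1, -1, 0, 0], [-1, 2, 0, -1, 0], [-1, 0, 2, 0, -1], [0, -1, 0, 2, 0], [0, 0, -1, 0, 2]].
All simple roots have the same length, so the diagram is simply laced. The associated Dynkin diagram is a chain of 5 nodes with single edges (A_5), so the type is A_5 (the algebra sl(6)).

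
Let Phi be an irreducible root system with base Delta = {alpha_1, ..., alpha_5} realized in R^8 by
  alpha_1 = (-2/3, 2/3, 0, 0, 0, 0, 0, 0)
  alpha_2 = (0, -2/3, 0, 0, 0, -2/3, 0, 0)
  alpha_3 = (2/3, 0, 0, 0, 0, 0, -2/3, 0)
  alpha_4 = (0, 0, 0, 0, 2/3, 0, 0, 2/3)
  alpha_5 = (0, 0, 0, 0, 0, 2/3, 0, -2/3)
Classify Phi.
Compute the Cartan integers a_ij = 2(alpha_i, alpha_j)/(alpha_j, alpha_j); the resulting 5x5 Cartan matrix is
[[2, -1, -1, 0, 0], [-1, 2, 0, 0, -1], [-1, 0, 2, 0, 0], [0, 0, 0, 2, -1], [0, -1, 0, -1, 2]].
All simple roots have the same length, so the diagram is simply laced. The associated Dynkin diagram is a chain of 5 nodes with single edges (A_5), so the type is A_5 (the algebra sl(6)).

A5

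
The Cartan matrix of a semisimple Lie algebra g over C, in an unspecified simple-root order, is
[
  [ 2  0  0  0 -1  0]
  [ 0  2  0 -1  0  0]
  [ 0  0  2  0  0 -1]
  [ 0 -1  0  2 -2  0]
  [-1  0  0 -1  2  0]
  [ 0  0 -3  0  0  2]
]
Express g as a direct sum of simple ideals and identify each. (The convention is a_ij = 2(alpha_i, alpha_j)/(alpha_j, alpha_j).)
The diagram associated to this matrix has two connected components: the simple roots {alpha_1, alpha_2, alpha_4, alpha_5} form a chain of 4 nodes with a double edge between the middle two (F_4), and {alpha_3, alpha_6} form two nodes joined by a triple edge (G_2). A semisimple Lie algebra decomposes uniquely as the direct sum of simple ideals, one per connected component of its Dynkin diagram, so g ≅ F_4 ⊕ G_2 (dimension 52 + 14 = 66).

F4 + G2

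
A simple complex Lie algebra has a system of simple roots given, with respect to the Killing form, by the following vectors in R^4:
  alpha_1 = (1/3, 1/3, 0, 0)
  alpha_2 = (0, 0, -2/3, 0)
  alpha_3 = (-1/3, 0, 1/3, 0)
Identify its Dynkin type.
Compute the Cartan integers a_ij = 2(alpha_i, alpha_j)/(alpha_j, alpha_j); the resulting 3x3 Cartan matrix is
[[2, 0, -1], [0, 2, -2], [-1, -1, 2]].
The roots have two lengths (squared-length ratio 2:1); the short ones are alpha_{1,3}. The associated Dynkin diagram is a chain of 3 nodes with a double edge at one end; the terminal node there is the unique long simple root (C_3), so the type is C_3 (the algebra sp(6)).

type C_3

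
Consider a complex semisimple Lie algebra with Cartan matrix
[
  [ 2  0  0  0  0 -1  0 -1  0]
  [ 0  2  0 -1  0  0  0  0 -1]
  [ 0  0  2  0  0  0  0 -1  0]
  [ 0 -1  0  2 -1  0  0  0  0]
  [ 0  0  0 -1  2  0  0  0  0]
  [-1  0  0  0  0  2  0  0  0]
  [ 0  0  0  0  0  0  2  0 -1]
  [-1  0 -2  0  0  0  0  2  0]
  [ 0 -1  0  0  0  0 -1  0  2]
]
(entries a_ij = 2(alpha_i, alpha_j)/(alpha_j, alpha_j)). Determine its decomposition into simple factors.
The diagram associated to this matrix has two connected components: the simple roots {alpha_2, alpha_4, alpha_5, alpha_7, alpha_9} form a chain of 5 nodes with single edges (A_5), and {alpha_1, alpha_3, alpha_6, alpha_8} form a chain of 4 nodes with a double edge at one end; the terminal node there is the unique short simple root (B_4). A semisimple Lie algebra decomposes uniquely as the direct sum of simple ideals, one per connected component of its Dynkin diagram, so g ≅ A_5 ⊕ B_4 (dimension 35 + 36 = 71).

A5 + B4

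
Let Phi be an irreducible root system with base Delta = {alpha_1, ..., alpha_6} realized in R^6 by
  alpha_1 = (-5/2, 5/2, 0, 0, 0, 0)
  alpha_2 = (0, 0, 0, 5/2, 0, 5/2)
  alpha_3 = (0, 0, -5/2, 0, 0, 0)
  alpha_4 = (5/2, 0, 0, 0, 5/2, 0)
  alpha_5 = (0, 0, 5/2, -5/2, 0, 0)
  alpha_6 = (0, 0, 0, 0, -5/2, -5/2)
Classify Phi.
B_6 (so(13))

Compute the Cartan integers a_ij = 2(alpha_i, alpha_j)/(alpha_j, alpha_j); the resulting 6x6 Cartan matrix is
[[2, 0, 0, -1, 0, 0], [0, 2, 0, 0, -1, -1], [0, 0, 2, 0, -1, 0], [-1, 0, 0, 2, 0, -1], [0, -1, -2, 0, 2, 0], [0, -1, 0, -1, 0, 2]].
The roots have two lengths (squared-length ratio 2:1); the short ones are alpha_{3}. The associated Dynkin diagram is a chain of 6 nodes with a double edge at one end; the terminal node there is the unique short simple root (B_6), so the type is B_6 (the algebra so(13)).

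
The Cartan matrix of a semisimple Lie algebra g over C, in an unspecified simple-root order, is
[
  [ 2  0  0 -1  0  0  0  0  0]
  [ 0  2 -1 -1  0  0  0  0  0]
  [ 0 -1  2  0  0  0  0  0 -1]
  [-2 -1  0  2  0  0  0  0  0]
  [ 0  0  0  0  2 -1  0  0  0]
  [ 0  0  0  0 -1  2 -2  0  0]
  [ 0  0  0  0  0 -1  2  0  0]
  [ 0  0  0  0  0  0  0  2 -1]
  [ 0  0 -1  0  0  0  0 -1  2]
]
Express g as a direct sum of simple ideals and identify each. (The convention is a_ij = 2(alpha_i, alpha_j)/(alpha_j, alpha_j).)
B_3 (so(7)) ⊕ B_6 (so(13))

The diagram associated to this matrix has two connected components: the simple roots {alpha_5, alpha_6, alpha_7} form a chain of 3 nodes with a double edge at one end; the terminal node there is the unique short simple root (B_3), and {alpha_1, alpha_2, alpha_3, alpha_4, alpha_8, alpha_9} form a chain of 6 nodes with a double edge at one end; the terminal node there is the unique short simple root (B_6). A semisimple Lie algebra decomposes uniquely as the direct sum of simple ideals, one per connected component of its Dynkin diagram, so g ≅ B_3 ⊕ B_6 (dimension 21 + 78 = 99).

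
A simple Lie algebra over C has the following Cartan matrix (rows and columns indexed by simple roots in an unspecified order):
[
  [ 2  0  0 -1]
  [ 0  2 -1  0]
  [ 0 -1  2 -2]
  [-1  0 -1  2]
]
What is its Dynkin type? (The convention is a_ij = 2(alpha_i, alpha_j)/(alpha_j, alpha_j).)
The matrix has rank 4 with 2's on the diagonal. Reading the off-diagonal entries as Dynkin edges (a single edge where a_ij = a_ji = -1; a double or triple edge where a_ij * a_ji = 2 or 3), the diagram is a chain of 4 nodes with a double edge between the middle two (F_4). One simple-root ordering that puts it in standard form is (alpha_2, alpha_3, alpha_4, alpha_1). So the algebra is type F_4.

F_4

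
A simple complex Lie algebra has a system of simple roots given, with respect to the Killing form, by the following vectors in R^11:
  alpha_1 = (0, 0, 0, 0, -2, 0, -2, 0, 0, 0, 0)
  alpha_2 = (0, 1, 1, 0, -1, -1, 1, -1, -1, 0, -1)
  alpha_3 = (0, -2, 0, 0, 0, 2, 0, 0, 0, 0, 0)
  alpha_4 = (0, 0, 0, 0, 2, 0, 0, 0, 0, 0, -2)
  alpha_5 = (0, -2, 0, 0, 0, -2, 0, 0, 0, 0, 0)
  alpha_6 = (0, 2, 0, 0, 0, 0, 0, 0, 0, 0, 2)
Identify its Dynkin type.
E_6

Compute the Cartan integers a_ij = 2(alpha_i, alpha_j)/(alpha_j, alpha_j); the resulting 6x6 Cartan matrix is
[[2, 0, 0, -1, 0, 0], [0, 2, -1, 0, 0, 0], [0, -1, 2, 0, 0, -1], [-1, 0, 0, 2, 0, -1], [0, 0, 0, 0, 2, -1], [0, 0, -1, -1, -1, 2]].
All simple roots have the same length, so the diagram is simply laced. The associated Dynkin diagram is a chain of 5 nodes with one extra node attached to the third node from one end (E_6), so the type is E_6.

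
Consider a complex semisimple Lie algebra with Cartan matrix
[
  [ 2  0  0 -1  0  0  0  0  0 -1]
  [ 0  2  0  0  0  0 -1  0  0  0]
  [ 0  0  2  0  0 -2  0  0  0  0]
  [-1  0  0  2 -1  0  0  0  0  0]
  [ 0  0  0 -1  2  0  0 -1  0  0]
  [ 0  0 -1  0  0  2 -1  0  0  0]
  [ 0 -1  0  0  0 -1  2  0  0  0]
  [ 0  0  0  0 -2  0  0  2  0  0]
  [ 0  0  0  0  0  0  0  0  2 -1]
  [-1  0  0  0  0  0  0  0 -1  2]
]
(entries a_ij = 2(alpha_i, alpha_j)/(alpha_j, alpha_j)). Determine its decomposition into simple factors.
type C_4 + type C_6

The diagram associated to this matrix has two connected components: the simple roots {alpha_2, alpha_3, alpha_6, alpha_7} form a chain of 4 nodes with a double edge at one end; the terminal node there is the unique long simple root (C_4), and {alpha_1, alpha_4, alpha_5, alpha_8, alpha_9, alpha_10} form a chain of 6 nodes with a double edge at one end; the terminal node there is the unique long simple root (C_6). A semisimple Lie algebra decomposes uniquely as the direct sum of simple ideals, one per connected component of its Dynkin diagram, so g ≅ C_4 ⊕ C_6 (dimension 36 + 78 = 114).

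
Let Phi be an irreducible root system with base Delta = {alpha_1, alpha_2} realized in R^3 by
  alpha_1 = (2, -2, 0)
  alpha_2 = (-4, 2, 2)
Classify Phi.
Compute the Cartan integers a_ij = 2(alpha_i, alpha_j)/(alpha_j, alpha_j); the resulting 2x2 Cartan matrix is
[[2, -1], [-3, 2]].
The roots have two lengths (squared-length ratio 3:1); the short ones are alpha_{1}. The associated Dynkin diagram is two nodes joined by a triple edge (G_2), so the type is G_2.

G_2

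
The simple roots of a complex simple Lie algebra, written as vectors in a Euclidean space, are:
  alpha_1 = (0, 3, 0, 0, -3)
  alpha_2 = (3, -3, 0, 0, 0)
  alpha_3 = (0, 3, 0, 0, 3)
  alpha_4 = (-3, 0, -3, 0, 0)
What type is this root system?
Compute the Cartan integers a_ij = 2(alpha_i, alpha_j)/(alpha_j, alpha_j); the resulting 4x4 Cartan matrix is
[[2, -1, 0, 0], [-1, 2, -1, -1], [0, -1, 2, 0], [0, -1, 0, 2]].
All simple roots have the same length, so the diagram is simply laced. The associated Dynkin diagram is a chain of 2 nodes with a fork of two nodes at one end (D_4), so the type is D_4 (the algebra so(8)).

D_4 (so(8))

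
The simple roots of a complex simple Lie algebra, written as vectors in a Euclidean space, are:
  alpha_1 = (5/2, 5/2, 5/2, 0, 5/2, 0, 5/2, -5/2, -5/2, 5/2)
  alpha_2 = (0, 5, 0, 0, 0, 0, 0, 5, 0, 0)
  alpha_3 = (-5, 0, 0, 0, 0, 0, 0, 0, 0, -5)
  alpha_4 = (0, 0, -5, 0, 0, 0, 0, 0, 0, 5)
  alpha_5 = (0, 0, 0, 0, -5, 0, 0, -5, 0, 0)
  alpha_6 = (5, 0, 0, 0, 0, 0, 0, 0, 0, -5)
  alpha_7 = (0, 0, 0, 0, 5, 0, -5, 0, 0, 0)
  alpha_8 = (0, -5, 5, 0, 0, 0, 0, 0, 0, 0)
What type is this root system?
Compute the Cartan integers a_ij = 2(alpha_i, alpha_j)/(alpha_j, alpha_j); the resulting 8x8 Cartan matrix is
[[2, 0, -1, 0, 0, 0, 0, 0], [0, 2, 0, 0, -1, 0, 0, -1], [-1, 0, 2, -1, 0, 0, 0, 0], [0, 0, -1, 2, 0, -1, 0, -1], [0, -1, 0, 0, 2, 0, -1, 0], [0, 0, 0, -1, 0, 2, 0, 0], [0, 0, 0, 0, -1, 0, 2, 0], [0, -1, 0, -1, 0, 0, 0, 2]].
All simple roots have the same length, so the diagram is simply laced. The associated Dynkin diagram is a chain of 7 nodes with one extra node attached to the third node from one end (E_8), so the type is E_8.

E8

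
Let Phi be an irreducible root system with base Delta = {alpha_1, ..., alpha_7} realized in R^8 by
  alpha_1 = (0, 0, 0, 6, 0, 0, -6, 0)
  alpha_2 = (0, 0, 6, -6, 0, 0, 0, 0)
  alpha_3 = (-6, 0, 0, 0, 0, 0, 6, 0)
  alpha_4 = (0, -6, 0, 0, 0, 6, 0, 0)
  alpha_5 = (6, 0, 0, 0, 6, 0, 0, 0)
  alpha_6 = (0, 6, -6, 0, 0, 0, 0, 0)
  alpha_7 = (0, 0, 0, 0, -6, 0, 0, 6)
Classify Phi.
A7

Compute the Cartan integers a_ij = 2(alpha_i, alpha_j)/(alpha_j, alpha_j); the resulting 7x7 Cartan matrix is
[[2, -1, -1, 0, 0, 0, 0], [-1, 2, 0, 0, 0, -1, 0], [-1, 0, 2, 0, -1, 0, 0], [0, 0, 0, 2, 0, -1, 0], [0, 0, -1, 0, 2, 0, -1], [0, -1, 0, -1, 0, 2, 0], [0, 0, 0, 0, -1, 0, 2]].
All simple roots have the same length, so the diagram is simply laced. The associated Dynkin diagram is a chain of 7 nodes with single edges (A_7), so the type is A_7 (the algebra sl(8)).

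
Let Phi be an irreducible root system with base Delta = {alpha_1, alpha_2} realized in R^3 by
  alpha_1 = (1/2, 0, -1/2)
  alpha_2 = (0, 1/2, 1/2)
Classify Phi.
A_2

Compute the Cartan integers a_ij = 2(alpha_i, alpha_j)/(alpha_j, alpha_j); the resulting 2x2 Cartan matrix is
[[2, -1], [-1, 2]].
All simple roots have the same length, so the diagram is simply laced. The associated Dynkin diagram is a chain of 2 nodes with single edges (A_2), so the type is A_2 (the algebra sl(3)).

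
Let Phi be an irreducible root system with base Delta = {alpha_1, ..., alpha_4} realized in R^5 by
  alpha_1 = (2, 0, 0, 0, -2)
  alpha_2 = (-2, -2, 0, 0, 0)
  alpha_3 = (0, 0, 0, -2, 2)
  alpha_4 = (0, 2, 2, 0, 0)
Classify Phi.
A_4

Compute the Cartan integers a_ij = 2(alpha_i, alpha_j)/(alpha_j, alpha_j); the resulting 4x4 Cartan matrix is
[[2, -1, -1, 0], [-1, 2, 0, -1], [-1, 0, 2, 0], [0, -1, 0, 2]].
All simple roots have the same length, so the diagram is simply laced. The associated Dynkin diagram is a chain of 4 nodes with single edges (A_4), so the type is A_4 (the algebra sl(5)).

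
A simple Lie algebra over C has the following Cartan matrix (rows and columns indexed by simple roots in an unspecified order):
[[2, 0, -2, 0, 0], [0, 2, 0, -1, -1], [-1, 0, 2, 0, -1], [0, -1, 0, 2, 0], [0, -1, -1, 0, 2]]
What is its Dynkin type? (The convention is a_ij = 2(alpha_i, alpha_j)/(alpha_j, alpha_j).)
C_5 (sp(10))

The matrix has rank 5 with 2's on the diagonal. Reading the off-diagonal entries as Dynkin edges (a single edge where a_ij = a_ji = -1; a double or triple edge where a_ij * a_ji = 2 or 3), the diagram is a chain of 5 nodes with a double edge at one end; the terminal node there is the unique long simple root (C_5). One simple-root ordering that puts it in standard form is (alpha_4, alpha_2, alpha_5, alpha_3, alpha_1). So the algebra is type C_5, i.e. sp(10).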